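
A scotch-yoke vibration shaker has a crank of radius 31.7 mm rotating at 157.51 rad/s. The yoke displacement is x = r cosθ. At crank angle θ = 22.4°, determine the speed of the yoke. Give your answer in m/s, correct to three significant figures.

ω = 157.5 rad/s
x = r cosθ ⇒ ẋ = −rω sinθ.
|v| = rω|sinθ| = 0.0317·157.5·|sin 22.4°| = 1.9027 m/s.

1.90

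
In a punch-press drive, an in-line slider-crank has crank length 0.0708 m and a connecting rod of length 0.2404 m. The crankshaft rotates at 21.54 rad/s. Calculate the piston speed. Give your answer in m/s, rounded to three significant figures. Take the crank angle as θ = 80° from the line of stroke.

1.58

ω = 21.54 rad/s
For an in-line slider-crank, x = r cosθ + √(L² − r² sin²θ), so v = −rω sinθ·[1 + r cosθ/√(L² − r² sin²θ)].
With r = 0.0708 m, L = 0.2404 m, θ = 80°: √(L² − r² sin²θ) = 0.23007 m.
v = −0.0708·21.54·0.98481·[1 + 0.0708·0.17365/0.23007] = -1.5821 m/s.
|v| = 1.5821 m/s.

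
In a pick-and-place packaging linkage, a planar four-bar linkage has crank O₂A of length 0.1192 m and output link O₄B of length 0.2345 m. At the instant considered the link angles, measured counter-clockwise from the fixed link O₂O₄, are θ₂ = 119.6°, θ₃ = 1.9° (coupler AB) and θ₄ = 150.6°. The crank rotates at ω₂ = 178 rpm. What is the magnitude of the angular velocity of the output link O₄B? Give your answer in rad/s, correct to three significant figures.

16.1

ω₂ = 18.64 rad/s (from 178 rpm).
Differentiating the loop-closure r₂e^{iθ₂}+r₃e^{iθ₃}=r₁+r₄e^{iθ₄} gives r₂ω₂e^{iθ₂}+r₃ω₃e^{iθ₃}=r₄ω₄e^{iθ₄}.
Eliminating the other unknown: ω₄ = r₂ω₂ sin(θ₂−θ₃) / [r₄ sin(θ₄−θ₃)].
Numerator sine = +0.88539; denominator sine = +0.51952.
Result = 0.1192·18.64·(+0.88539) / (0.2345·(+0.51952)) = +16.148 rad/s; magnitude 16.148 rad/s.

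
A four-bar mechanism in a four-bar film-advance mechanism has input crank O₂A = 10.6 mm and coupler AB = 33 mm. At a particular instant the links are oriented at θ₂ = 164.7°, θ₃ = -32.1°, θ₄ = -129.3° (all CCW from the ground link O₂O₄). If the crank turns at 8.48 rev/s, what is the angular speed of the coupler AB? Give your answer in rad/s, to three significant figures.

15.8

ω₂ = 53.28 rad/s (from 8.48 rev/s).
Differentiating the loop-closure r₂e^{iθ₂}+r₃e^{iθ₃}=r₁+r₄e^{iθ₄} gives r₂ω₂e^{iθ₂}+r₃ω₃e^{iθ₃}=r₄ω₄e^{iθ₄}.
Eliminating the other unknown: ω₃ = r₂ω₂ sin(θ₄−θ₂) / [r₃ sin(θ₃−θ₄)].
Numerator sine = +0.91355; denominator sine = +0.99211.
Result = 0.0106·53.28·(+0.91355) / (0.033·(+0.99211)) = +15.759 rad/s; magnitude 15.759 rad/s.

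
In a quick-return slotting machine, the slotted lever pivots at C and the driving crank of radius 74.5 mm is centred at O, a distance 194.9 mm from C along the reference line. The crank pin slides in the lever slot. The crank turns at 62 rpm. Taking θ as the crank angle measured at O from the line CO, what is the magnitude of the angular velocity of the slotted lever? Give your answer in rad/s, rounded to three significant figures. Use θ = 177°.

4.00

ω = 6.493 rad/s (from 62 rpm).
Crank pin A relative to C: A = (d + r cosθ, r sinθ); lever angle φ = atan2(r sinθ, d + r cosθ).
Differentiating tanφ: φ̇ = rω(d cosθ + r)/(d² + r² + 2dr cosθ).
d² + r² + 2dr cosθ = |CA|² = 0.014536 m²;  d cosθ + r = -0.12013 m.
|ω_lever| = |0.0745·6.493·-0.12013| / 0.014536 = 3.9976 rad/s.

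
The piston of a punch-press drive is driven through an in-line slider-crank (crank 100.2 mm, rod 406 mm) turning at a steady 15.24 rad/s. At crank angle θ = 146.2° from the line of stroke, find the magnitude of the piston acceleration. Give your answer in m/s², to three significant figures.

ω = 15.24 rad/s
x(θ) = r cosθ + √(L² − r² sin²θ); with ω constant, a = ω²·d²x/dθ².
d²x/dθ² = −r cosθ − r²(cos2θ)/√u − r⁴ sin²2θ/(4u^{3/2}),  u = L² − r² sin²θ = 0.161729 m².
Substituting r = 0.1002 m, L = 0.406 m, θ = 146.2°: d²x/dθ² = +0.07342 m.
a = ω²·d²x/dθ² = (15.24)²·(+0.07342) = +17.052 m/s²;  |a| = 17.052 m/s².

17.1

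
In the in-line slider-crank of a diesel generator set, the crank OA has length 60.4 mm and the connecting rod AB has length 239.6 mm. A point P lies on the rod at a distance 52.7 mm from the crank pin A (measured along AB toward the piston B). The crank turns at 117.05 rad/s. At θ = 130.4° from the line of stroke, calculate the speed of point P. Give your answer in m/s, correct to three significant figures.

6.30

ω = 117 rad/s.  Crank-pin speed |V_A| = rω = 7.0698 m/s, perpendicular to OA.
Rod angle: sinφ = −(r/L) sinθ ⇒ φ = -11.068°; ω_rod = −rω cosθ/√(L²−r²sin²θ) = +19.486 rad/s.
V_P = V_A + ω_rod × AP, with AP = 0.0527 m along the rod.
Components: V_Px = −rω sinθ − a·ω_rod·sinφ = -5.1868 m/s;  V_Py = rω cosθ + a·ω_rod·cosφ = -3.5743 m/s.
|V_P| = √(V_Px² + V_Py²) = 6.2991 m/s.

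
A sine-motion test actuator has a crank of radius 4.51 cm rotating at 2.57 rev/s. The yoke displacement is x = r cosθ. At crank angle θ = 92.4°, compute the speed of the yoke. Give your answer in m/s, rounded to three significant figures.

0.728

ω = 16.15 rad/s (from 2.57 rev/s).
x = r cosθ ⇒ ẋ = −rω sinθ.
|v| = rω|sinθ| = 0.0451·16.15·|sin 92.4°| = 0.72763 m/s.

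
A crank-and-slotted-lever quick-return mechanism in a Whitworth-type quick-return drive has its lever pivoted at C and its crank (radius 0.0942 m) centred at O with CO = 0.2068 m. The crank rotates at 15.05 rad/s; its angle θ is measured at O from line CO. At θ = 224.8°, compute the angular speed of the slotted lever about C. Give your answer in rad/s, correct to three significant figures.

3.10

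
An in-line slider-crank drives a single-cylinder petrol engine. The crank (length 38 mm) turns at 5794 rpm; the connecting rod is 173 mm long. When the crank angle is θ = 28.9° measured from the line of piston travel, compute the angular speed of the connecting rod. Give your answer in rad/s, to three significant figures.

117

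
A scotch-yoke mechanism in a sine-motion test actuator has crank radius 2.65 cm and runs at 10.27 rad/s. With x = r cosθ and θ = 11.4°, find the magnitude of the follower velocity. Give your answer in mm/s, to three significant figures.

53.8

ω = 10.27 rad/s
x = r cosθ ⇒ ẋ = −rω sinθ.
|v| = rω|sinθ| = 0.0265·10.27·|sin 11.4°| = 0.053793 m/s = 53.793 mm/s.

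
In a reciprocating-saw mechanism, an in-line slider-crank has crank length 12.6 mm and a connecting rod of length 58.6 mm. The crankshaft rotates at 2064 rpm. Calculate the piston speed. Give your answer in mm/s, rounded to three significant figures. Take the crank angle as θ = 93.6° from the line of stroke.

ω = 2π·2064/60 = 216.1 rad/s
For an in-line slider-crank, x = r cosθ + √(L² − r² sin²θ), so v = −rω sinθ·[1 + r cosθ/√(L² − r² sin²θ)].
With r = 0.0126 m, L = 0.0586 m, θ = 93.6°: √(L² − r² sin²θ) = 0.057235 m.
v = −0.0126·216.1·0.99803·[1 + 0.0126·-0.06279/0.057235] = -2.6804 m/s.
|v| = 2.6804 m/s = 2680.4 mm/s.

2680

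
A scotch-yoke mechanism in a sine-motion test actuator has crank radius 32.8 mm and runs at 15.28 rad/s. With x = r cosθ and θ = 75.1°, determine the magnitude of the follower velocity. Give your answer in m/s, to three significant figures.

0.484

ω = 15.28 rad/s
x = r cosθ ⇒ ẋ = −rω sinθ.
|v| = rω|sinθ| = 0.0328·15.28·|sin 75.1°| = 0.48433 m/s.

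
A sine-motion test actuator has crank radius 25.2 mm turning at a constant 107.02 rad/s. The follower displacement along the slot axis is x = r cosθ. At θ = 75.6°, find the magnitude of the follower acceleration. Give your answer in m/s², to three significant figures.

ω = 107 rad/s
x = r cosθ ⇒ ẍ = −rω² cosθ (ω constant).
|a| = rω²|cosθ| = 0.0252·(107)²·|cos 75.6°| = 71.778 m/s².

71.8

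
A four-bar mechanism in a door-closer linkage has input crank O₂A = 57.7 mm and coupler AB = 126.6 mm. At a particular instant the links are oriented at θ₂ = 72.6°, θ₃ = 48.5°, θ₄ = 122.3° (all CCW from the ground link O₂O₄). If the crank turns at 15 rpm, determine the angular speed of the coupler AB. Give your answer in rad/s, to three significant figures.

0.569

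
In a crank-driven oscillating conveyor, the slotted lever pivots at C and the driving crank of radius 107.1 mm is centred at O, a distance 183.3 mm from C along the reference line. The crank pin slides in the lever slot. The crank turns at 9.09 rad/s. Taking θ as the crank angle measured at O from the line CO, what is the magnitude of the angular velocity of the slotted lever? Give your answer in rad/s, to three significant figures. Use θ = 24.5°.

ω = 9.09 rad/s
Crank pin A relative to C: A = (d + r cosθ, r sinθ); lever angle φ = atan2(r sinθ, d + r cosθ).
Differentiating tanφ: φ̇ = rω(d cosθ + r)/(d² + r² + 2dr cosθ).
d² + r² + 2dr cosθ = |CA|² = 0.080797 m²;  d cosθ + r = +0.2739 m.
|ω_lever| = |0.1071·9.09·+0.2739| / 0.080797 = 3.3002 rad/s.

3.30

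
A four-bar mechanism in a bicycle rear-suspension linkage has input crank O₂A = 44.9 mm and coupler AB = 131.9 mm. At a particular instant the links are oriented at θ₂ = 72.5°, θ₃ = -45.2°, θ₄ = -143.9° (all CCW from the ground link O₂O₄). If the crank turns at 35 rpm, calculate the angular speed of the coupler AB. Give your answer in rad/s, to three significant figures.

0.749

ω₂ = 3.665 rad/s (from 35 rpm).
Differentiating the loop-closure r₂e^{iθ₂}+r₃e^{iθ₃}=r₁+r₄e^{iθ₄} gives r₂ω₂e^{iθ₂}+r₃ω₃e^{iθ₃}=r₄ω₄e^{iθ₄}.
Eliminating the other unknown: ω₃ = r₂ω₂ sin(θ₄−θ₂) / [r₃ sin(θ₃−θ₄)].
Numerator sine = +0.59342; denominator sine = +0.98849.
Result = 0.0449·3.665·(+0.59342) / (0.1319·(+0.98849)) = +0.74901 rad/s; magnitude 0.74901 rad/s.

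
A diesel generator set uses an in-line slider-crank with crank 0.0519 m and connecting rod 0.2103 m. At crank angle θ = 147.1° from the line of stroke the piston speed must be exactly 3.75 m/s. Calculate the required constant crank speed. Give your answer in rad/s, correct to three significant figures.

168

For an in-line slider-crank, |v_piston| = rω|sinθ|·[1 + r cosθ/√(L² − r² sin²θ)].
With r = 0.0519 m, L = 0.2103 m, θ = 147.1°: the bracketed kinematic factor |dx/dθ| = 0.022296 m.
ω = v/|dx/dθ| = 3.75/0.022296 = 168.19 rad/s.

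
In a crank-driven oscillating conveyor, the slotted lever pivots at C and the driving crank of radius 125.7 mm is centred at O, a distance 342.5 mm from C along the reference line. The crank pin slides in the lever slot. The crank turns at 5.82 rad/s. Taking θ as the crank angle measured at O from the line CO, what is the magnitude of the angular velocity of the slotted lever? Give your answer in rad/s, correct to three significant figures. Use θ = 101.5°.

0.362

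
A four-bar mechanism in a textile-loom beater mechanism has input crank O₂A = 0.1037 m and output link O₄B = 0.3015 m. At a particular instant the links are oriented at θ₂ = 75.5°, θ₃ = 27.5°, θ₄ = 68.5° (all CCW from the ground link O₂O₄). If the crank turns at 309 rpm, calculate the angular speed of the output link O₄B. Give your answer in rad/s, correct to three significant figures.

12.6

ω₂ = 32.36 rad/s (from 309 rpm).
Differentiating the loop-closure r₂e^{iθ₂}+r₃e^{iθ₃}=r₁+r₄e^{iθ₄} gives r₂ω₂e^{iθ₂}+r₃ω₃e^{iθ₃}=r₄ω₄e^{iθ₄}.
Eliminating the other unknown: ω₄ = r₂ω₂ sin(θ₂−θ₃) / [r₄ sin(θ₄−θ₃)].
Numerator sine = +0.74314; denominator sine = +0.65606.
Result = 0.1037·32.36·(+0.74314) / (0.3015·(+0.65606)) = +12.607 rad/s; magnitude 12.607 rad/s.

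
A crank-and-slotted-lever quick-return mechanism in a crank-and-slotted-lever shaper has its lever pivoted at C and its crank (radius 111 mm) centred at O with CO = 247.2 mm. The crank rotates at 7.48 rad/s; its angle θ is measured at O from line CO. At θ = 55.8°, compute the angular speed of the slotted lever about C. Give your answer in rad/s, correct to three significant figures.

1.99

ω = 7.48 rad/s
Crank pin A relative to C: A = (d + r cosθ, r sinθ); lever angle φ = atan2(r sinθ, d + r cosθ).
Differentiating tanφ: φ̇ = rω(d cosθ + r)/(d² + r² + 2dr cosθ).
d² + r² + 2dr cosθ = |CA|² = 0.104275 m²;  d cosθ + r = +0.24995 m.
|ω_lever| = |0.111·7.48·+0.24995| / 0.104275 = 1.9902 rad/s.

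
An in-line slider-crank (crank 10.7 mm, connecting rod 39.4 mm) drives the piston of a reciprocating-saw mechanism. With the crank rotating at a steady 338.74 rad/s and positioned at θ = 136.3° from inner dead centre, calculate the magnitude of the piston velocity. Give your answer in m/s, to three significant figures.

2.00

ω = 338.7 rad/s
For an in-line slider-crank, x = r cosθ + √(L² − r² sin²θ), so v = −rω sinθ·[1 + r cosθ/√(L² − r² sin²θ)].
With r = 0.0107 m, L = 0.0394 m, θ = 136.3°: √(L² − r² sin²θ) = 0.0387 m.
v = −0.0107·338.7·0.69088·[1 + 0.0107·-0.72297/0.0387] = -2.0036 m/s.
|v| = 2.0036 m/s.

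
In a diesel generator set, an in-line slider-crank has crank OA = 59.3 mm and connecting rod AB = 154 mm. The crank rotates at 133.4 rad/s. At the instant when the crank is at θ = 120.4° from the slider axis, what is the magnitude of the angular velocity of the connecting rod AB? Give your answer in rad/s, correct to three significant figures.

ω = 133.4 rad/s
The rod makes angle φ with the slider axis where L sinφ = r sinθ; differentiating, L cosφ·φ̇ = r ω cosθ.
L cosφ = √(L² − r² sin²θ) = 0.14526 m.
|ω_rod| = r ω |cosθ| / √(L² − r² sin²θ) = 0.0593·133.4·0.50603/0.14526 = 27.558 rad/s.

27.6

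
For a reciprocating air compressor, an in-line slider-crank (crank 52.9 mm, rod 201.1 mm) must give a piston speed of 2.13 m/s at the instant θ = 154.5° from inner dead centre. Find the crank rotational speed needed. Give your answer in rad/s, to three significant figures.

123

For an in-line slider-crank, |v_piston| = rω|sinθ|·[1 + r cosθ/√(L² − r² sin²θ)].
With r = 0.0529 m, L = 0.2011 m, θ = 154.5°: the bracketed kinematic factor |dx/dθ| = 0.017332 m.
ω = v/|dx/dθ| = 2.13/0.017332 = 122.9 rad/s.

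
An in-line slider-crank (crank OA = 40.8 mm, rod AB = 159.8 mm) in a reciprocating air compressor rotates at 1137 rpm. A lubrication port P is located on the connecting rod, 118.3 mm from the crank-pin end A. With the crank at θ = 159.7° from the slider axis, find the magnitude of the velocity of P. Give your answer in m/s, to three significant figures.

1.82

ω = 119.1 rad/s.  Crank-pin speed |V_A| = rω = 4.8579 m/s, perpendicular to OA.
Rod angle: sinφ = −(r/L) sinθ ⇒ φ = -5.082°; ω_rod = −rω cosθ/√(L²−r²sin²θ) = +28.624 rad/s.
V_P = V_A + ω_rod × AP, with AP = 0.1183 m along the rod.
Components: V_Px = −rω sinθ − a·ω_rod·sinφ = -1.3854 m/s;  V_Py = rω cosθ + a·ω_rod·cosφ = -1.1832 m/s.
|V_P| = √(V_Px² + V_Py²) = 1.8219 m/s.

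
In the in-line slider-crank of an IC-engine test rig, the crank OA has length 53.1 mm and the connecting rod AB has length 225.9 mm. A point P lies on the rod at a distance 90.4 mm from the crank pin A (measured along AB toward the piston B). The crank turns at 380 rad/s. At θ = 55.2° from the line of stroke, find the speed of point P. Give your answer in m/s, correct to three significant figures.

ω = 380 rad/s.  Crank-pin speed |V_A| = rω = 20.178 m/s, perpendicular to OA.
Rod angle: sinφ = −(r/L) sinθ ⇒ φ = -11.129°; ω_rod = −rω cosθ/√(L²−r²sin²θ) = -51.955 rad/s.
V_P = V_A + ω_rod × AP, with AP = 0.0904 m along the rod.
Components: V_Px = −rω sinθ − a·ω_rod·sinφ = -17.476 m/s;  V_Py = rω cosθ + a·ω_rod·cosφ = +6.9075 m/s.
|V_P| = √(V_Px² + V_Py²) = 18.791 m/s.

18.8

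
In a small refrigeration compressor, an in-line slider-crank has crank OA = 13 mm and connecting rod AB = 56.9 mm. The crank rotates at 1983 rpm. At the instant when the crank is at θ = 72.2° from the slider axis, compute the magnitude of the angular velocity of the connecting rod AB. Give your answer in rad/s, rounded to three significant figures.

ω = 207.7 rad/s (converted from 1983 rpm).
The rod makes angle φ with the slider axis where L sinφ = r sinθ; differentiating, L cosφ·φ̇ = r ω cosθ.
L cosφ = √(L² − r² sin²θ) = 0.055537 m.
|ω_rod| = r ω |cosθ| / √(L² − r² sin²θ) = 0.013·207.7·0.30570/0.055537 = 14.859 rad/s.

14.9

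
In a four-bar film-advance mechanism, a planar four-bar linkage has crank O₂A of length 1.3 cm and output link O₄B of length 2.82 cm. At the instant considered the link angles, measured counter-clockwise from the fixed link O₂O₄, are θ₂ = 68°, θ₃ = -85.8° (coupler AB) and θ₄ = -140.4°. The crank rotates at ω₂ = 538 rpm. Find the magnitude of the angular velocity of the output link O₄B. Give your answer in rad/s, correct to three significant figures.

14.1

ω₂ = 56.34 rad/s (from 538 rpm).
Differentiating the loop-closure r₂e^{iθ₂}+r₃e^{iθ₃}=r₁+r₄e^{iθ₄} gives r₂ω₂e^{iθ₂}+r₃ω₃e^{iθ₃}=r₄ω₄e^{iθ₄}.
Eliminating the other unknown: ω₄ = r₂ω₂ sin(θ₂−θ₃) / [r₄ sin(θ₄−θ₃)].
Numerator sine = +0.44151; denominator sine = -0.81513.
Result = 0.013·56.34·(+0.44151) / (0.0282·(-0.81513)) = -14.067 rad/s; magnitude 14.067 rad/s.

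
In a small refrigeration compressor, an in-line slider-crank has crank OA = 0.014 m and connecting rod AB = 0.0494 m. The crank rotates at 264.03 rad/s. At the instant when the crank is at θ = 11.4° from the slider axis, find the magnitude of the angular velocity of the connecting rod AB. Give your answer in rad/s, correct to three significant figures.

ω = 264 rad/s
The rod makes angle φ with the slider axis where L sinφ = r sinθ; differentiating, L cosφ·φ̇ = r ω cosθ.
L cosφ = √(L² − r² sin²θ) = 0.049322 m.
|ω_rod| = r ω |cosθ| / √(L² − r² sin²θ) = 0.014·264·0.98027/0.049322 = 73.465 rad/s.

73.5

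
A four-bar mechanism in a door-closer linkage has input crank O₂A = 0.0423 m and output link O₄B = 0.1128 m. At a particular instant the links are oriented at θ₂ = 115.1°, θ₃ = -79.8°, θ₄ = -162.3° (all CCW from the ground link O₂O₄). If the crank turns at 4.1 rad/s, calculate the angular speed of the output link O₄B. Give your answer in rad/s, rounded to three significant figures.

0.399

ω₂ = 4.1 rad/s
Differentiating the loop-closure r₂e^{iθ₂}+r₃e^{iθ₃}=r₁+r₄e^{iθ₄} gives r₂ω₂e^{iθ₂}+r₃ω₃e^{iθ₃}=r₄ω₄e^{iθ₄}.
Eliminating the other unknown: ω₄ = r₂ω₂ sin(θ₂−θ₃) / [r₄ sin(θ₄−θ₃)].
Numerator sine = -0.25713; denominator sine = -0.99144.
Result = 0.0423·4.1·(-0.25713) / (0.1128·(-0.99144)) = +0.39875 rad/s; magnitude 0.39875 rad/s.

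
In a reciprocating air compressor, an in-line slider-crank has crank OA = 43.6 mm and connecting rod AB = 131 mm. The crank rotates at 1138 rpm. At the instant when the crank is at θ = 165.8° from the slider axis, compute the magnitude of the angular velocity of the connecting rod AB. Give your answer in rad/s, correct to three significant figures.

ω = 119.2 rad/s (converted from 1138 rpm).
The rod makes angle φ with the slider axis where L sinφ = r sinθ; differentiating, L cosφ·φ̇ = r ω cosθ.
L cosφ = √(L² − r² sin²θ) = 0.13056 m.
|ω_rod| = r ω |cosθ| / √(L² − r² sin²θ) = 0.0436·119.2·0.96945/0.13056 = 38.58 rad/s.

38.6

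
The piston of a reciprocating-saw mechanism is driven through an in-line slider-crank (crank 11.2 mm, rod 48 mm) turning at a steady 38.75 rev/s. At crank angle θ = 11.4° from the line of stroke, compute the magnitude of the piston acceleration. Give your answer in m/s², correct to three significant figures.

794

ω = 2π·38.8 = 243.5 rad/s
x(θ) = r cosθ + √(L² − r² sin²θ); with ω constant, a = ω²·d²x/dθ².
d²x/dθ² = −r cosθ − r²(cos2θ)/√u − r⁴ sin²2θ/(4u^{3/2}),  u = L² − r² sin²θ = 0.0022991 m².
Substituting r = 0.0112 m, L = 0.048 m, θ = 11.4°: d²x/dθ² = -0.013396 m.
a = ω²·d²x/dθ² = (243.5)²·(-0.013396) = -794.11 m/s²;  |a| = 794.11 m/s².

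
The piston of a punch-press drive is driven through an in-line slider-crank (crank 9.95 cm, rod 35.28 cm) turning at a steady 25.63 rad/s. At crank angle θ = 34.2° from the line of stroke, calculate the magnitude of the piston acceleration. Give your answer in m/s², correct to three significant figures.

61.3

ω = 25.63 rad/s
x(θ) = r cosθ + √(L² − r² sin²θ); with ω constant, a = ω²·d²x/dθ².
d²x/dθ² = −r cosθ − r²(cos2θ)/√u − r⁴ sin²2θ/(4u^{3/2}),  u = L² − r² sin²θ = 0.12134 m².
Substituting r = 0.0995 m, L = 0.3528 m, θ = 34.2°: d²x/dθ² = -0.093258 m.
a = ω²·d²x/dθ² = (25.63)²·(-0.093258) = -61.261 m/s²;  |a| = 61.261 m/s².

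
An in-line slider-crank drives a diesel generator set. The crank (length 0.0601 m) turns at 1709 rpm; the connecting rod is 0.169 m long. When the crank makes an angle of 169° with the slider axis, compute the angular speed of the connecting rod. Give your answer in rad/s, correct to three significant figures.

62.6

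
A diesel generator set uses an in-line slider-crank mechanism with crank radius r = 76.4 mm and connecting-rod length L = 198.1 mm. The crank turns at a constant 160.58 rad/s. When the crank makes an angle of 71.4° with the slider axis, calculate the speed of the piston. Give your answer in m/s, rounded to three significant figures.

ω = 160.6 rad/s
For an in-line slider-crank, x = r cosθ + √(L² − r² sin²θ), so v = −rω sinθ·[1 + r cosθ/√(L² − r² sin²θ)].
With r = 0.0764 m, L = 0.1981 m, θ = 71.4°: √(L² − r² sin²θ) = 0.18439 m.
v = −0.0764·160.6·0.94777·[1 + 0.0764·0.31896/0.18439] = -13.164 m/s.
|v| = 13.164 m/s.

13.2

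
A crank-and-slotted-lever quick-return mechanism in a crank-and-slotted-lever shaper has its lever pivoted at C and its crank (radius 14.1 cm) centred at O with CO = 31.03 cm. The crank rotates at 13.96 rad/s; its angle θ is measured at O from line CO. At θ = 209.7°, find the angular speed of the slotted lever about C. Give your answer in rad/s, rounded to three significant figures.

ω = 13.96 rad/s
Crank pin A relative to C: A = (d + r cosθ, r sinθ); lever angle φ = atan2(r sinθ, d + r cosθ).
Differentiating tanφ: φ̇ = rω(d cosθ + r)/(d² + r² + 2dr cosθ).
d² + r² + 2dr cosθ = |CA|² = 0.0401578 m²;  d cosθ + r = -0.12854 m.
|ω_lever| = |0.141·13.96·-0.12854| / 0.0401578 = 6.3003 rad/s.

6.30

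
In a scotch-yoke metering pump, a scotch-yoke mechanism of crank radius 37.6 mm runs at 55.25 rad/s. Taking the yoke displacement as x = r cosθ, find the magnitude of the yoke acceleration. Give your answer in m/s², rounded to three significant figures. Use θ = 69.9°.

ω = 55.25 rad/s
x = r cosθ ⇒ ẍ = −rω² cosθ (ω constant).
|a| = rω²|cosθ| = 0.0376·(55.25)²·|cos 69.9°| = 39.444 m/s².

39.4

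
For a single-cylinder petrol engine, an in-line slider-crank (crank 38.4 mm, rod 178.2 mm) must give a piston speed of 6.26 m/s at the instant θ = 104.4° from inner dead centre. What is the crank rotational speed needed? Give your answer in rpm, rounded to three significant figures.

1700

For an in-line slider-crank, |v_piston| = rω|sinθ|·[1 + r cosθ/√(L² − r² sin²θ)].
With r = 0.0384 m, L = 0.1782 m, θ = 104.4°: the bracketed kinematic factor |dx/dθ| = 0.035156 m.
ω = v/|dx/dθ| = 6.26/0.035156 = 178.07 rad/s.
N = 60ω/(2π) = 1700.4 rpm.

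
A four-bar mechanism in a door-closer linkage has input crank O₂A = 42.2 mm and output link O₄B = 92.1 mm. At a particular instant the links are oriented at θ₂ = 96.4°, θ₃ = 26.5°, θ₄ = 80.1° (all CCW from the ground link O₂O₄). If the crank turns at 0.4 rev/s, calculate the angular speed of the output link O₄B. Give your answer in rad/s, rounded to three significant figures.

1.34

ω₂ = 2.513 rad/s (from 0.4 rev/s).
Differentiating the loop-closure r₂e^{iθ₂}+r₃e^{iθ₃}=r₁+r₄e^{iθ₄} gives r₂ω₂e^{iθ₂}+r₃ω₃e^{iθ₃}=r₄ω₄e^{iθ₄}.
Eliminating the other unknown: ω₄ = r₂ω₂ sin(θ₂−θ₃) / [r₄ sin(θ₄−θ₃)].
Numerator sine = +0.93909; denominator sine = +0.80489.
Result = 0.0422·2.513·(+0.93909) / (0.0921·(+0.80489)) = +1.3436 rad/s; magnitude 1.3436 rad/s.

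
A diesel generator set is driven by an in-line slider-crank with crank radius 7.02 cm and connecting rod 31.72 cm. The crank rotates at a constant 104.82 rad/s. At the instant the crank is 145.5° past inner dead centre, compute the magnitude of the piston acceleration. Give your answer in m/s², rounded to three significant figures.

572

ω = 104.8 rad/s
x(θ) = r cosθ + √(L² − r² sin²θ); with ω constant, a = ω²·d²x/dθ².
d²x/dθ² = −r cosθ − r²(cos2θ)/√u − r⁴ sin²2θ/(4u^{3/2}),  u = L² − r² sin²θ = 0.0990348 m².
Substituting r = 0.0702 m, L = 0.3172 m, θ = 145.5°: d²x/dθ² = +0.052072 m.
a = ω²·d²x/dθ² = (104.8)²·(+0.052072) = +572.13 m/s²;  |a| = 572.13 m/s².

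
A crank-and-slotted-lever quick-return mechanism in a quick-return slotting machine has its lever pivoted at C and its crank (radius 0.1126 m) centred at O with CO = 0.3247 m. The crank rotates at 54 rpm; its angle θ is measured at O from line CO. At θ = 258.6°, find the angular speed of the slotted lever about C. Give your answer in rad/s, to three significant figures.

ω = 5.655 rad/s (from 54 rpm).
Crank pin A relative to C: A = (d + r cosθ, r sinθ); lever angle φ = atan2(r sinθ, d + r cosθ).
Differentiating tanφ: φ̇ = rω(d cosθ + r)/(d² + r² + 2dr cosθ).
d² + r² + 2dr cosθ = |CA|² = 0.103656 m²;  d cosθ + r = +0.048421 m.
|ω_lever| = |0.1126·5.655·+0.048421| / 0.103656 = 0.29744 rad/s.

0.297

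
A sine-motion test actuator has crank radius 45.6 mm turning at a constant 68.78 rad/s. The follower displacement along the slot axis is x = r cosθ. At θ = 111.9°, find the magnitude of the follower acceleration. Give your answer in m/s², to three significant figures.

ω = 68.78 rad/s
x = r cosθ ⇒ ẍ = −rω² cosθ (ω constant).
|a| = rω²|cosθ| = 0.0456·(68.78)²·|cos 111.9°| = 80.461 m/s².

80.5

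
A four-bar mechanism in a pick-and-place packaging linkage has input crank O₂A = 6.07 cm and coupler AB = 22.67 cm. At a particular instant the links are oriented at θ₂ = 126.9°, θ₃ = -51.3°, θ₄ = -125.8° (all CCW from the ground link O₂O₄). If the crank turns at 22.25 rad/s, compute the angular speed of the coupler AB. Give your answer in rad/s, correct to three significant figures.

5.90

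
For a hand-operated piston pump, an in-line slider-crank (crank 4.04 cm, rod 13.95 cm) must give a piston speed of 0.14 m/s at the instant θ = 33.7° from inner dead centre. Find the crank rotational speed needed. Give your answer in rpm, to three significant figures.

For an in-line slider-crank, |v_piston| = rω|sinθ|·[1 + r cosθ/√(L² − r² sin²θ)].
With r = 0.0404 m, L = 0.1395 m, θ = 33.7°: the bracketed kinematic factor |dx/dθ| = 0.027888 m.
ω = v/|dx/dθ| = 0.14/0.027888 = 5.0201 rad/s.
N = 60ω/(2π) = 47.939 rpm.

47.9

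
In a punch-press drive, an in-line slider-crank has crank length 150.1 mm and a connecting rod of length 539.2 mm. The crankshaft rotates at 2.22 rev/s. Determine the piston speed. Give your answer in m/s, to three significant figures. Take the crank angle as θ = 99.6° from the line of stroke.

ω = 2π·2.22 = 13.95 rad/s
For an in-line slider-crank, x = r cosθ + √(L² − r² sin²θ), so v = −rω sinθ·[1 + r cosθ/√(L² − r² sin²θ)].
With r = 0.1501 m, L = 0.5392 m, θ = 99.6°: √(L² − r² sin²θ) = 0.51849 m.
v = −0.1501·13.95·0.98600·[1 + 0.1501·-0.16677/0.51849] = -1.9647 m/s.
|v| = 1.9647 m/s.

1.96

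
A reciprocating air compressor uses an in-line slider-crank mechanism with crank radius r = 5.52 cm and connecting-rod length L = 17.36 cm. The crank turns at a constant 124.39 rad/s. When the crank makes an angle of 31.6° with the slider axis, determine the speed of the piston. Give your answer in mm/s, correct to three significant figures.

4590

ω = 124.4 rad/s
For an in-line slider-crank, x = r cosθ + √(L² − r² sin²θ), so v = −rω sinθ·[1 + r cosθ/√(L² − r² sin²θ)].
With r = 0.0552 m, L = 0.1736 m, θ = 31.6°: √(L² − r² sin²θ) = 0.17117 m.
v = −0.0552·124.4·0.52399·[1 + 0.0552·0.85173/0.17117] = -4.5861 m/s.
|v| = 4.5861 m/s = 4586.1 mm/s.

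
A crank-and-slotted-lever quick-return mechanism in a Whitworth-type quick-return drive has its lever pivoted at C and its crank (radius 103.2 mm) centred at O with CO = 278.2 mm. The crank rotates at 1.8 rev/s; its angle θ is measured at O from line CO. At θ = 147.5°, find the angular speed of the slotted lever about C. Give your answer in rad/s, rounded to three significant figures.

ω = 11.31 rad/s (from 1.8 rev/s).
Crank pin A relative to C: A = (d + r cosθ, r sinθ); lever angle φ = atan2(r sinθ, d + r cosθ).
Differentiating tanφ: φ̇ = rω(d cosθ + r)/(d² + r² + 2dr cosθ).
d² + r² + 2dr cosθ = |CA|² = 0.0396175 m²;  d cosθ + r = -0.13143 m.
|ω_lever| = |0.1032·11.31·-0.13143| / 0.0396175 = 3.8721 rad/s.

3.87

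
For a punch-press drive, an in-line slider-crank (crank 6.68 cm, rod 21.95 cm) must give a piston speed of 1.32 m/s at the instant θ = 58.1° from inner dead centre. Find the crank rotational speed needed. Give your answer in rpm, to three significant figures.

For an in-line slider-crank, |v_piston| = rω|sinθ|·[1 + r cosθ/√(L² − r² sin²θ)].
With r = 0.0668 m, L = 0.2195 m, θ = 58.1°: the bracketed kinematic factor |dx/dθ| = 0.066152 m.
ω = v/|dx/dθ| = 1.32/0.066152 = 19.954 rad/s.
N = 60ω/(2π) = 190.55 rpm.

191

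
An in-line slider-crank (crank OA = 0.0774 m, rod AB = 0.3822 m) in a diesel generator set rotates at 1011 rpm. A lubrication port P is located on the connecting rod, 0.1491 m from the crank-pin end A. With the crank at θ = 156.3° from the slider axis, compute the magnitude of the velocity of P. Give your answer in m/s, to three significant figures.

5.50

ω = 105.9 rad/s.  Crank-pin speed |V_A| = rω = 8.1945 m/s, perpendicular to OA.
Rod angle: sinφ = −(r/L) sinθ ⇒ φ = -4.669°; ω_rod = −rω cosθ/√(L²−r²sin²θ) = +19.697 rad/s.
V_P = V_A + ω_rod × AP, with AP = 0.1491 m along the rod.
Components: V_Px = −rω sinθ − a·ω_rod·sinφ = -3.0547 m/s;  V_Py = rω cosθ + a·ω_rod·cosφ = -4.5762 m/s.
|V_P| = √(V_Px² + V_Py²) = 5.5021 m/s.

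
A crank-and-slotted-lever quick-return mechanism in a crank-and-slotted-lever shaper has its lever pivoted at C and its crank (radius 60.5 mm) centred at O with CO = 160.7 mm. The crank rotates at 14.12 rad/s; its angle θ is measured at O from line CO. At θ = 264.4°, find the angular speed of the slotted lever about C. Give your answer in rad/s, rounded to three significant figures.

1.39

ω = 14.12 rad/s
Crank pin A relative to C: A = (d + r cosθ, r sinθ); lever angle φ = atan2(r sinθ, d + r cosθ).
Differentiating tanφ: φ̇ = rω(d cosθ + r)/(d² + r² + 2dr cosθ).
d² + r² + 2dr cosθ = |CA|² = 0.0275873 m²;  d cosθ + r = +0.044818 m.
|ω_lever| = |0.0605·14.12·+0.044818| / 0.0275873 = 1.3878 rad/s.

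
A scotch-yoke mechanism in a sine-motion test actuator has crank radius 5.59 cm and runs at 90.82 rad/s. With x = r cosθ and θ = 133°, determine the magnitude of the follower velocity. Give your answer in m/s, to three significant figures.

ω = 90.82 rad/s
x = r cosθ ⇒ ẋ = −rω sinθ.
|v| = rω|sinθ| = 0.0559·90.82·|sin 133°| = 3.713 m/s.

3.71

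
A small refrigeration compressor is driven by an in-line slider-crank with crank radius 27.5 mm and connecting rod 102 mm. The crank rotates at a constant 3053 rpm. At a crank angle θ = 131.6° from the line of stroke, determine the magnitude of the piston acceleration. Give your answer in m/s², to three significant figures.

ω = 2π·3053/60 = 319.7 rad/s
x(θ) = r cosθ + √(L² − r² sin²θ); with ω constant, a = ω²·d²x/dθ².
d²x/dθ² = −r cosθ − r²(cos2θ)/√u − r⁴ sin²2θ/(4u^{3/2}),  u = L² − r² sin²θ = 0.0099811 m².
Substituting r = 0.0275 m, L = 0.102 m, θ = 131.6°: d²x/dθ² = +0.019013 m.
a = ω²·d²x/dθ² = (319.7)²·(+0.019013) = +1943.4 m/s²;  |a| = 1943.4 m/s².

1940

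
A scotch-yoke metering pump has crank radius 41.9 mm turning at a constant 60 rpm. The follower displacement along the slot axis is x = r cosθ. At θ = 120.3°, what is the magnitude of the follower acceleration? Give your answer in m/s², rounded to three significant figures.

ω = 6.283 rad/s (from 60 rpm).
x = r cosθ ⇒ ẍ = −rω² cosθ (ω constant).
|a| = rω²|cosθ| = 0.0419·(6.283)²·|cos 120.3°| = 0.83456 m/s².

0.835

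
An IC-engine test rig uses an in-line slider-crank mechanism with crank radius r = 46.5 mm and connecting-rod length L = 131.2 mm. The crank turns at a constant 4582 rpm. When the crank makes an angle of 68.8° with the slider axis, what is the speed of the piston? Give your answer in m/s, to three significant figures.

ω = 2π·4582/60 = 479.8 rad/s
For an in-line slider-crank, x = r cosθ + √(L² − r² sin²θ), so v = −rω sinθ·[1 + r cosθ/√(L² − r² sin²θ)].
With r = 0.0465 m, L = 0.1312 m, θ = 68.8°: √(L² − r² sin²θ) = 0.12383 m.
v = −0.0465·479.8·0.93232·[1 + 0.0465·0.36162/0.12383] = -23.627 m/s.
|v| = 23.627 m/s.

23.6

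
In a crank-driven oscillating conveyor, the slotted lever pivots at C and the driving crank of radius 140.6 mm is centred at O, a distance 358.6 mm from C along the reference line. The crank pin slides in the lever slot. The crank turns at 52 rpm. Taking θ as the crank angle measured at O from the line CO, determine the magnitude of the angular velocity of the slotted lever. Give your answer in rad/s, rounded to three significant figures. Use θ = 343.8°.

ω = 5.445 rad/s (from 52 rpm).
Crank pin A relative to C: A = (d + r cosθ, r sinθ); lever angle φ = atan2(r sinθ, d + r cosθ).
Differentiating tanφ: φ̇ = rω(d cosθ + r)/(d² + r² + 2dr cosθ).
d² + r² + 2dr cosθ = |CA|² = 0.245197 m²;  d cosθ + r = +0.48496 m.
|ω_lever| = |0.1406·5.445·+0.48496| / 0.245197 = 1.5143 rad/s.

1.51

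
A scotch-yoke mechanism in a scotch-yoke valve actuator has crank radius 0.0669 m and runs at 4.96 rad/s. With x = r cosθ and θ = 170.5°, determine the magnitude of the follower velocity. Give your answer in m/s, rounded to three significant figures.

0.0548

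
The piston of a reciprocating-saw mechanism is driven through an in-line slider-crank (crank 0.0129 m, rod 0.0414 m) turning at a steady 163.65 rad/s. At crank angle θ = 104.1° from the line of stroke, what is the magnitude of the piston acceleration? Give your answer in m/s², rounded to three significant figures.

ω = 163.7 rad/s
x(θ) = r cosθ + √(L² − r² sin²θ); with ω constant, a = ω²·d²x/dθ².
d²x/dθ² = −r cosθ − r²(cos2θ)/√u − r⁴ sin²2θ/(4u^{3/2}),  u = L² − r² sin²θ = 0.00155743 m².
Substituting r = 0.0129 m, L = 0.0414 m, θ = 104.1°: d²x/dθ² = +0.0068337 m.
a = ω²·d²x/dθ² = (163.7)²·(+0.0068337) = +183.02 m/s²;  |a| = 183.02 m/s².

183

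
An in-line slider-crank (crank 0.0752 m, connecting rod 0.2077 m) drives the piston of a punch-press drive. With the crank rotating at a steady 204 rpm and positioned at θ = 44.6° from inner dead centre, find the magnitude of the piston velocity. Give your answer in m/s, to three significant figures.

1.43

ω = 2π·204/60 = 21.36 rad/s
For an in-line slider-crank, x = r cosθ + √(L² − r² sin²θ), so v = −rω sinθ·[1 + r cosθ/√(L² − r² sin²θ)].
With r = 0.0752 m, L = 0.2077 m, θ = 44.6°: √(L² − r² sin²θ) = 0.20088 m.
v = −0.0752·21.36·0.70215·[1 + 0.0752·0.71203/0.20088] = -1.4287 m/s.
|v| = 1.4287 m/s.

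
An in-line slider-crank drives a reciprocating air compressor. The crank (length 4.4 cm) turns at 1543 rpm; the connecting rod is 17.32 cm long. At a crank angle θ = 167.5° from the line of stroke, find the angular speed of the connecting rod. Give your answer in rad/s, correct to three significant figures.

ω = 161.6 rad/s (converted from 1543 rpm).
The rod makes angle φ with the slider axis where L sinφ = r sinθ; differentiating, L cosφ·φ̇ = r ω cosθ.
L cosφ = √(L² − r² sin²θ) = 0.17294 m.
|ω_rod| = r ω |cosθ| / √(L² − r² sin²θ) = 0.044·161.6·0.97630/0.17294 = 40.136 rad/s.

40.1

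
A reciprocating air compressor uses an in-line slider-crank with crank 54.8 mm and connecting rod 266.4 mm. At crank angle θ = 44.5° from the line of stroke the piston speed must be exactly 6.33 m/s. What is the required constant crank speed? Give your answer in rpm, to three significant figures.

1370

For an in-line slider-crank, |v_piston| = rω|sinθ|·[1 + r cosθ/√(L² − r² sin²θ)].
With r = 0.0548 m, L = 0.2664 m, θ = 44.5°: the bracketed kinematic factor |dx/dθ| = 0.044105 m.
ω = v/|dx/dθ| = 6.33/0.044105 = 143.52 rad/s.
N = 60ω/(2π) = 1370.5 rpm.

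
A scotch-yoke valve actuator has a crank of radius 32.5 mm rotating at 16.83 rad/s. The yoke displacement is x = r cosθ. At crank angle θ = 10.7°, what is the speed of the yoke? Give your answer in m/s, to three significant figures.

ω = 16.83 rad/s
x = r cosθ ⇒ ẋ = −rω sinθ.
|v| = rω|sinθ| = 0.0325·16.83·|sin 10.7°| = 0.10155 m/s.

0.102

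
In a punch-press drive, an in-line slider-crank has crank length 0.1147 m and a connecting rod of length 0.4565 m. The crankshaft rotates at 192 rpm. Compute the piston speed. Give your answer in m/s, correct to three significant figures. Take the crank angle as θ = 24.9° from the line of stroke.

ω = 2π·192/60 = 20.11 rad/s
For an in-line slider-crank, x = r cosθ + √(L² − r² sin²θ), so v = −rω sinθ·[1 + r cosθ/√(L² − r² sin²θ)].
With r = 0.1147 m, L = 0.4565 m, θ = 24.9°: √(L² − r² sin²θ) = 0.45394 m.
v = −0.1147·20.11·0.42104·[1 + 0.1147·0.90704/0.45394] = -1.1935 m/s.
|v| = 1.1935 m/s.

1.19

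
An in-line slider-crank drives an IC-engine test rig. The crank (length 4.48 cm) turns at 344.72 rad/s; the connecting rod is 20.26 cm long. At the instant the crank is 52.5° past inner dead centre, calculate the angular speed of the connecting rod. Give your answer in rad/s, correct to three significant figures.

47.1

ω = 344.7 rad/s
The rod makes angle φ with the slider axis where L sinφ = r sinθ; differentiating, L cosφ·φ̇ = r ω cosθ.
L cosφ = √(L² − r² sin²θ) = 0.19946 m.
|ω_rod| = r ω |cosθ| / √(L² − r² sin²θ) = 0.0448·344.7·0.60876/0.19946 = 47.135 rad/s.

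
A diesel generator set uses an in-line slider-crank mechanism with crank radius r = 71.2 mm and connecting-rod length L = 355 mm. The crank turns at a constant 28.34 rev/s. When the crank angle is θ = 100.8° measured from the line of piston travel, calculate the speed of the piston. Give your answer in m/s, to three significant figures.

ω = 2π·28.3 = 178.1 rad/s
For an in-line slider-crank, x = r cosθ + √(L² − r² sin²θ), so v = −rω sinθ·[1 + r cosθ/√(L² − r² sin²θ)].
With r = 0.0712 m, L = 0.355 m, θ = 100.8°: √(L² − r² sin²θ) = 0.34804 m.
v = −0.0712·178.1·0.98229·[1 + 0.0712·-0.18738/0.34804] = -11.976 m/s.
|v| = 11.976 m/s.

12.0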